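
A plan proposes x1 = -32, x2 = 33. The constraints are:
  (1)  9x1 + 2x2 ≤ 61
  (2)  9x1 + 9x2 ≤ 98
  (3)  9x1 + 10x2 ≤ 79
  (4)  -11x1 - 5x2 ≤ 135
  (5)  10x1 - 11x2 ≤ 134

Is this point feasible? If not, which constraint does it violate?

Constraint (4): -11x1 - 5x2 = 187, which is not ≤ 135. All other constraints are satisfied.

not feasible — violates (4)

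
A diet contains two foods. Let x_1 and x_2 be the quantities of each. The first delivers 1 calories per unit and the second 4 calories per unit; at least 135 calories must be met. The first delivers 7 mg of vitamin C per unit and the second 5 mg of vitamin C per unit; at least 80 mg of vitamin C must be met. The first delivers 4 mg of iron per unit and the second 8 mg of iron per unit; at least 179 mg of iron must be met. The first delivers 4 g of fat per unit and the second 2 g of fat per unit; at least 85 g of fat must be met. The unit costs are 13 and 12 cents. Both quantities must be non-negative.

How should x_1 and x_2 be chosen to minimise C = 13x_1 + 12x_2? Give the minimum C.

Feasible corners and C = 13x_1 + 12x_2:
  (0, 85/2) → C = 510
  (135, 0) → C = 1755
  (5, 65/2) → C = 455
The feasible region is unbounded (it extends along (0, 1), (1, 0)), but C strictly increases along every unbounded feasible direction, so there is no improving ray and the minimum is attained at a vertex.

At the optimal vertex, x_1 + 4x_2 = 135 and 4x_1 + 2x_2 = 85.
Solving simultaneously gives x_1 = 5, x_2 = 65/2.

x_1 = 5, x_2 = 65/2, minimum C = 455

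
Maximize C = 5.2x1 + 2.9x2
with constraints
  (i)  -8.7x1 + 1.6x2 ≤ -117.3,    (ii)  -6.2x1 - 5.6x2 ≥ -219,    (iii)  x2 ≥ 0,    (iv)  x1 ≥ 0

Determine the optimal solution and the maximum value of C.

x1 = 1095/31, x2 = 0, maximum C = 5694/31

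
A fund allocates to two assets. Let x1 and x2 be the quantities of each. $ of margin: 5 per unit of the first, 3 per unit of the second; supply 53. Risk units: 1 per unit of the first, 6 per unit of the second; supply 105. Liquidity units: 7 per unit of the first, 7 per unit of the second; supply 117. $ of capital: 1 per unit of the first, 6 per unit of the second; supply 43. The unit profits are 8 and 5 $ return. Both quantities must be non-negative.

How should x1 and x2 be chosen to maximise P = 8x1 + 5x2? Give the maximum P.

x1 = 7, x2 = 6, maximum P = 86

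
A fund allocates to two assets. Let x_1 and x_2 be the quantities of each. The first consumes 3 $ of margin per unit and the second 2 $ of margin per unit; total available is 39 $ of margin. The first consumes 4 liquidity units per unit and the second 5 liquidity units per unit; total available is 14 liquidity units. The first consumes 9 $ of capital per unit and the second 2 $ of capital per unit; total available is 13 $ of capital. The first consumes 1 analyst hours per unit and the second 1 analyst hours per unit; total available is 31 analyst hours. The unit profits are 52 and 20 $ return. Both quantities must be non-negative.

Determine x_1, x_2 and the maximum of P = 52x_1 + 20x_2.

Feasible corners and P = 52x_1 + 20x_2:
  (0, 0) → P = 0
  (0, 14/5) → P = 56
  (13/9, 0) → P = 676/9
  (1, 2) → P = 92

At the optimal vertex, 4x_1 + 5x_2 = 14 and 9x_1 + 2x_2 = 13.
Solving simultaneously gives x_1 = 1, x_2 = 2.

x_1 = 1, x_2 = 2, maximum P = 92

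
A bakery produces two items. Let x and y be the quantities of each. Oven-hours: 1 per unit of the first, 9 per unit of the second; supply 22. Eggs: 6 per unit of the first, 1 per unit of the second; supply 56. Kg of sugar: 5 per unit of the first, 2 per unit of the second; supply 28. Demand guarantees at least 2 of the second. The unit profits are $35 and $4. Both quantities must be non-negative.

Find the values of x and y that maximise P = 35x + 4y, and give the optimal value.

x = 4, y = 2, maximum P = 148

Vertices and P = 35x + 4y:
  (0, 22/9) → P = 88/9
  (0, 2) → P = 8
  (4, 2) → P = 148

The optimum lies where x + 9y = 22 and y = 2.
Solving simultaneously gives x = 4, y = 2.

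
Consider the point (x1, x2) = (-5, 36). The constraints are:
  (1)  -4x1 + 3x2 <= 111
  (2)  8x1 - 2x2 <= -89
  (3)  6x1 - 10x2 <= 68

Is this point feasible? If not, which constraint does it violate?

not feasible — violates (1)

Constraint (1): -4x1 + 3x2 = 128, which is not ≤ 111. All other constraints are satisfied.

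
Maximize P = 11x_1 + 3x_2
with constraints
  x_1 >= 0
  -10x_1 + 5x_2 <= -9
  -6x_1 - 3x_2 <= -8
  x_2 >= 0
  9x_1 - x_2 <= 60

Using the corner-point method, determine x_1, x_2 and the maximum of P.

x_1 = 291/35, x_2 = 519/35, maximum P = 4758/35

Vertices and P = 11x_1 + 3x_2:
  (67/60, 13/30) → P = 163/12
  (291/35, 519/35) → P = 4758/35
  (4/3, 0) → P = 44/3
  (20/3, 0) → P = 220/3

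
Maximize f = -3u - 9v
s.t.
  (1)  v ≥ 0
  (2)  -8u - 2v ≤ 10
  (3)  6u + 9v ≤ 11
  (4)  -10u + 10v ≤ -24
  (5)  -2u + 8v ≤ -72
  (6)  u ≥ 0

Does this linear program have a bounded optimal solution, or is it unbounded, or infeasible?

The boundaries v = 0 and -2u + 8v = -72 meet at (36, 0), but that point violates 6u + 9v ≤ 11. Every candidate vertex is excluded by some other constraint, so the feasible region is empty.

infeasible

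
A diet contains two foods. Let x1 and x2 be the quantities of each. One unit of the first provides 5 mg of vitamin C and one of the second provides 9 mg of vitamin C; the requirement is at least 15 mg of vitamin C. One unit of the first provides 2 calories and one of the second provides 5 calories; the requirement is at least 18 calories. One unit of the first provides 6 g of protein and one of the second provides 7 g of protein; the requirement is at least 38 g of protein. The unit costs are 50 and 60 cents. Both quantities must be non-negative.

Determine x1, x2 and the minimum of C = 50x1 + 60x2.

x1 = 4, x2 = 2, minimum C = 320

Extreme points and C = 50x1 + 60x2:
  (0, 38/7) → C = 2280/7
  (9, 0) → C = 450
  (4, 2) → C = 320
The feasible region is unbounded (it extends along (0, 1), (1, 0)), but C strictly increases along every unbounded feasible direction, so there is no improving ray and the minimum is attained at a vertex.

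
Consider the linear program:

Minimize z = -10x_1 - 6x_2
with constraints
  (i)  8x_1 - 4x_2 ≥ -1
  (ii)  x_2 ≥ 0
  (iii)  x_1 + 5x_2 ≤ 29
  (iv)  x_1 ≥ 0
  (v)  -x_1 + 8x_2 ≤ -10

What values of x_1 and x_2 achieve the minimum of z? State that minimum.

x_1 = 29, x_2 = 0, minimum z = -290

Extreme points and z = -10x_1 - 6x_2:
  (29, 0) → z = -290
  (10, 0) → z = -100
  (282/13, 19/13) → z = -2934/13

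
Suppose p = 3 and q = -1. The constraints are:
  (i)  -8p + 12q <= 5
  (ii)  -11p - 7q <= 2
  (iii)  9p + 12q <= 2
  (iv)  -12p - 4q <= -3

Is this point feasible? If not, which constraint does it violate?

Constraint (iii): 9p + 12q = 15, which is not ≤ 2. All other constraints are satisfied.

not feasible — violates (iii)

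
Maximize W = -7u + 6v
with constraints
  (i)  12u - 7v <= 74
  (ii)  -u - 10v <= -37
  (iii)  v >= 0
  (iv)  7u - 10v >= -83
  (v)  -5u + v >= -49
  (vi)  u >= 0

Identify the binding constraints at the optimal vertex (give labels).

Feasible corners and W = -7u + 6v:
  (999/127, 370/127) → W = -4773/127
  (269/23, 218/23) → W = -25
  (0, 37/10) → W = 111/5
  (573/43, 758/43) → W = 537/43
  (0, 83/10) → W = 249/5

The maximum is at (0, 83/10). Substituting into each constraint, equality holds for (iv) and (vi); the remaining constraints have slack.

(iv) and (vi)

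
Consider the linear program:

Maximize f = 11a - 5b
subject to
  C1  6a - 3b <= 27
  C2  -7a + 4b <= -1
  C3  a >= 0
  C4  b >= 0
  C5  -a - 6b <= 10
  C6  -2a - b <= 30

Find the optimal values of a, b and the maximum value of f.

a = 35, b = 61, maximum f = 80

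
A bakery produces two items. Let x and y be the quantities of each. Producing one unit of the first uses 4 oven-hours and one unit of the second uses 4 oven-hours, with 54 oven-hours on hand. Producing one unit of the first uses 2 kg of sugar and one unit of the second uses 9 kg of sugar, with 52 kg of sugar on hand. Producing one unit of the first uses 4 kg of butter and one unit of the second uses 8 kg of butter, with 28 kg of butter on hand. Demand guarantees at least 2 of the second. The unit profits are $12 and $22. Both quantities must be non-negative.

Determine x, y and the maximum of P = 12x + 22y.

x = 3, y = 2, maximum P = 80

Vertices and P = 12x + 22y:
  (0, 7/2) → P = 77
  (0, 2) → P = 44
  (3, 2) → P = 80

The optimum lies where 4x + 8y = 28 and y = 2.
Solving simultaneously gives x = 3, y = 2.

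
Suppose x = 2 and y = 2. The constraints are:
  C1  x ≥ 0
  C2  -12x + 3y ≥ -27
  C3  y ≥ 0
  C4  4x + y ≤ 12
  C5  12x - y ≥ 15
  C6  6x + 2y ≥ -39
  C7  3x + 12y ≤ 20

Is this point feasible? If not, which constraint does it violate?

not feasible — violates C7

Constraint C7: 3x + 12y = 30, which is not ≤ 20. All other constraints are satisfied.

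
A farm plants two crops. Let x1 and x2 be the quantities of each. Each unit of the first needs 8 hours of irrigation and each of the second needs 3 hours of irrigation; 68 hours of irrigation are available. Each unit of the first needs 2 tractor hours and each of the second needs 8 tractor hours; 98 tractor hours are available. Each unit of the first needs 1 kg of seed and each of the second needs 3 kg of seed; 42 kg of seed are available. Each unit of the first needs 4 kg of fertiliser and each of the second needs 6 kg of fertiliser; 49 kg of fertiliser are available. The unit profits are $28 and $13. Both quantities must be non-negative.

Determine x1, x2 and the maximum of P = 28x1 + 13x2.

Extreme points and P = 28x1 + 13x2:
  (0, 0) → P = 0
  (0, 49/6) → P = 637/6
  (17/2, 0) → P = 238
  (29/4, 10/3) → P = 739/3

x1 = 29/4, x2 = 10/3, maximum P = 739/3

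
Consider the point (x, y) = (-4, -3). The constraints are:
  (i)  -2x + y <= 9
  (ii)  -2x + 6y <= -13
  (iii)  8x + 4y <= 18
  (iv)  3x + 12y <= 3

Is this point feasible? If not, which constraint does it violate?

Constraint (ii): -2x + 6y = -10, which is not ≤ -13. All other constraints are satisfied.

not feasible — violates (ii)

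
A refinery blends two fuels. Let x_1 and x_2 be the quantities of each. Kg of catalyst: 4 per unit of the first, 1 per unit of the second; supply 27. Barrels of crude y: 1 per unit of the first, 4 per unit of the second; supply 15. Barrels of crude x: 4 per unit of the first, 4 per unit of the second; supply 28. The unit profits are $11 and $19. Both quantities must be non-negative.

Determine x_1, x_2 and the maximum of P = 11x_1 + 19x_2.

Extreme points and P = 11x_1 + 19x_2:
  (0, 0) → P = 0
  (0, 15/4) → P = 285/4
  (27/4, 0) → P = 297/4
  (20/3, 1/3) → P = 239/3
  (13/3, 8/3) → P = 295/3

The optimum lies where x_1 + 4x_2 = 15 and 4x_1 + 4x_2 = 28.
Solving simultaneously gives x_1 = 13/3, x_2 = 8/3.

x_1 = 13/3, x_2 = 8/3, maximum P = 295/3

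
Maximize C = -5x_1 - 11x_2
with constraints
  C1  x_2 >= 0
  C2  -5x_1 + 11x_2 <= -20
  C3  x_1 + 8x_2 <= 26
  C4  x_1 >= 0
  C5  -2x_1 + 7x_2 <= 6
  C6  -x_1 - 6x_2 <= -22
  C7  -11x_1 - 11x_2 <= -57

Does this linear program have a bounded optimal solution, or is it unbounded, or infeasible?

bounded optimum

Feasible corners and C = -5x_1 - 11x_2:
  (26, 0) → C = -130
  (22, 0) → C = -110
  (10, 2) → C = -72
The feasible region has finitely many vertices and no improving ray; the maximum is -72 at (10, 2).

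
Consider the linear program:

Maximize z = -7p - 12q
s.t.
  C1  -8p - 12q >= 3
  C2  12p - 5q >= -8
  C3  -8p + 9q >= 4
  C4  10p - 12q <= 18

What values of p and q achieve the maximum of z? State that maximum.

p = -13/17, q = -4/17, maximum z = 139/17

Extreme points and z = -7p - 12q:
  (-111/184, 7/46) → z = 441/184
  (-25/56, 1/21) → z = 143/56
  (-13/17, -4/17) → z = 139/17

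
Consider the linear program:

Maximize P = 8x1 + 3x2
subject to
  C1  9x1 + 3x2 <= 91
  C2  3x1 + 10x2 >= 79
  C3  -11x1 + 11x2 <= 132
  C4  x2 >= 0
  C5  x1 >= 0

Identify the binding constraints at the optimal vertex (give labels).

C1 and C3

Corner points and P = 8x1 + 3x2:
  (673/81, 146/27) → P = 6698/81
  (55/12, 199/12) → P = 1037/12
  (0, 79/10) → P = 237/10
  (0, 12) → P = 36

The maximum is at (55/12, 199/12). Substituting into each constraint, equality holds for C1 and C3; the remaining constraints have slack.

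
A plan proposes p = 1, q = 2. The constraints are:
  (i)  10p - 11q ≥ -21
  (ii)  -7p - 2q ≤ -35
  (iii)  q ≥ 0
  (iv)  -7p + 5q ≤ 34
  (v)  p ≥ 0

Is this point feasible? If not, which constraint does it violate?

Constraint (ii): -7p - 2q = -11, which is not ≤ -35. All other constraints are satisfied.

not feasible — violates (ii)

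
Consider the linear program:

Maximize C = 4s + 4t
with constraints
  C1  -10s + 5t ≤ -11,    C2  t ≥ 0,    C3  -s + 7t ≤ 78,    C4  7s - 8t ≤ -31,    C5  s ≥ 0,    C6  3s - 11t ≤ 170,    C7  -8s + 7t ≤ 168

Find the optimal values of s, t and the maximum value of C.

s = 407/41, t = 515/41, maximum C = 3688/41

Extreme points and C = 4s + 4t:
  (467/65, 791/65) → C = 5032/65
  (27/5, 43/5) → C = 56
  (407/41, 515/41) → C = 3688/41

At the optimal vertex, -s + 7t = 78 and 7s - 8t = -31.
Solving simultaneously gives s = 407/41, t = 515/41.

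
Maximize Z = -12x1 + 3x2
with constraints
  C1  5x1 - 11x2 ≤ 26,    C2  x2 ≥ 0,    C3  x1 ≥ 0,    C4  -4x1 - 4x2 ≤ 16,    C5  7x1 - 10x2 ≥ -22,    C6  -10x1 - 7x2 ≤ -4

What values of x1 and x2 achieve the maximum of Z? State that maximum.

x1 = 0, x2 = 11/5, maximum Z = 33/5

Feasible corners and Z = -12x1 + 3x2:
  (26/5, 0) → Z = -312/5
  (2/5, 0) → Z = -24/5
  (0, 11/5) → Z = 33/5
  (0, 4/7) → Z = 12/7
The feasible region is unbounded (it extends along (10, 7), (11, 5)), but Z strictly decreases along every unbounded feasible direction, so there is no improving ray and the maximum is attained at a vertex.

At the optimal vertex, x1 = 0 and 7x1 - 10x2 = -22.
Solving simultaneously gives x1 = 0, x2 = 11/5.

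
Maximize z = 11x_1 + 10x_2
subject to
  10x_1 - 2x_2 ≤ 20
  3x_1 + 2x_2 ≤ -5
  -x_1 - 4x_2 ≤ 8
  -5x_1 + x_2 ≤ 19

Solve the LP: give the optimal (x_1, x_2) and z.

Feasible corners and z = 11x_1 + 10x_2:
  (-2/5, -19/10) → z = -117/5
  (-43/13, 32/13) → z = -153/13
  (-4, -1) → z = -54

x_1 = -43/13, x_2 = 32/13, maximum z = -153/13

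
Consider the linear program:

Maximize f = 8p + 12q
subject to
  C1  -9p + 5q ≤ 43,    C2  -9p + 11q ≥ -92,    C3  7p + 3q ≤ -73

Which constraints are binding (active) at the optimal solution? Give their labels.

Feasible corners and f = 8p + 12q:
  (-311/18, -45/2) → f = -3674/9
  (-247/31, -178/31) → f = -4112/31
  (-527/104, -1301/104) → f = -4957/26

The maximum is at (-247/31, -178/31). Substituting into each constraint, equality holds for C1 and C3; the remaining constraints have slack.

C1 and C3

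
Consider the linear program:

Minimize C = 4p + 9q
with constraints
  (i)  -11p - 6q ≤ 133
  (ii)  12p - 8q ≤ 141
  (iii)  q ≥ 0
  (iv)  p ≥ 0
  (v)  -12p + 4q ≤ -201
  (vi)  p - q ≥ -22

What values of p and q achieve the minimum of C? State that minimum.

p = 87/4, q = 15, minimum C = 222

Corner points and C = 4p + 9q:
  (87/4, 15) → C = 222
  (317/4, 405/4) → C = 4913/4
  (289/8, 465/8) → C = 5341/8

The optimum lies where 12p - 8q = 141 and -12p + 4q = -201.
Solving simultaneously gives p = 87/4, q = 15.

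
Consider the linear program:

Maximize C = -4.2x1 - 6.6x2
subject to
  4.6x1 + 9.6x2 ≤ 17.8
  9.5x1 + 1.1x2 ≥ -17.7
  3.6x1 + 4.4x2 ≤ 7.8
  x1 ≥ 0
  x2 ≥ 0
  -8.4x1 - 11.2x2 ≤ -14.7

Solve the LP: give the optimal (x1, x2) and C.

x1 = 1.75, x2 = 0, maximum C = -7.35

Feasible corners and C = -4.2x1 - 6.6x2:
  (0, 39/22) → C = -117/10
  (13/6, 0) → C = -91/10
  (0, 21/16) → C = -693/80
  (7/4, 0) → C = -147/20

The binding constraints are x2 = 0 and -8.4x1 - 11.2x2 = -14.7.
Solving simultaneously gives x1 = 7/4, x2 = 0.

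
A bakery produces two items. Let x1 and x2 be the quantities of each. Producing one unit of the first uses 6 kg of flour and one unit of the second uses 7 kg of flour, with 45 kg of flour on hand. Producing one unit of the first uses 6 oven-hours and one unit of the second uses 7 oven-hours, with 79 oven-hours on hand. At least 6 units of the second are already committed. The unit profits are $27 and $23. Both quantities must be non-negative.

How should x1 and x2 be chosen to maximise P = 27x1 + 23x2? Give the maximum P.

x1 = 1/2, x2 = 6, maximum P = 303/2

Extreme points and P = 27x1 + 23x2:
  (0, 45/7) → P = 1035/7
  (0, 6) → P = 138
  (1/2, 6) → P = 303/2

The optimum lies where 6x1 + 7x2 = 45 and x2 = 6.
Solving simultaneously gives x1 = 1/2, x2 = 6.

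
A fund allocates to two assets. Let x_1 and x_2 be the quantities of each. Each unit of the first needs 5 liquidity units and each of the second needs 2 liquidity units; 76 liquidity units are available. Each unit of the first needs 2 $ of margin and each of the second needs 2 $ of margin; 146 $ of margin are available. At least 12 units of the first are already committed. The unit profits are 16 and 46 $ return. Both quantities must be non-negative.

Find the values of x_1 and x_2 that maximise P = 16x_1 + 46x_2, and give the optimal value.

Vertices and P = 16x_1 + 46x_2:
  (76/5, 0) → P = 1216/5
  (12, 0) → P = 192
  (12, 8) → P = 560

x_1 = 12, x_2 = 8, maximum P = 560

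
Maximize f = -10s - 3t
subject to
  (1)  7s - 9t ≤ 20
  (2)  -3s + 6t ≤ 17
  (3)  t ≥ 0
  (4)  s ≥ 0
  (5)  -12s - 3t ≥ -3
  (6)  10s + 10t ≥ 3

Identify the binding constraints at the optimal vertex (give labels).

Extreme points and f = -10s - 3t:
  (0, 1) → f = -3
  (0, 3/10) → f = -9/10
  (7/30, 1/15) → f = -38/15

The maximum is at (0, 3/10). Substituting into each constraint, equality holds for (4) and (6); the remaining constraints have slack.

(4) and (6)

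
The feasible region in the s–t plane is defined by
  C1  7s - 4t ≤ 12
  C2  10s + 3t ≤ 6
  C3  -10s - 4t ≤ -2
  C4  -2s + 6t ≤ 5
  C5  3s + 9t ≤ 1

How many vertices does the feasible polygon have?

Of the 10 pairwise boundary intersections, those satisfying every inequality are:
  (60/61, -78/61)
  (14/17, -53/34)
  (17/27, -8/81)
  (7/39, 2/39)

4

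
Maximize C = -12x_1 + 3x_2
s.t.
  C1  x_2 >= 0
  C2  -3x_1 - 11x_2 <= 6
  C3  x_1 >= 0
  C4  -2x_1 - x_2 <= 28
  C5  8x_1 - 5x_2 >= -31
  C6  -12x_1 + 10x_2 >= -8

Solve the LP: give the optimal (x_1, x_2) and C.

Vertices and C = -12x_1 + 3x_2:
  (0, 0) → C = 0
  (2/3, 0) → C = -8
  (0, 31/5) → C = 93/5
The feasible region is unbounded (it extends along (5, 8), (5, 6)), but C strictly decreases along every unbounded feasible direction, so there is no improving ray and the maximum is attained at a vertex.

The optimum lies where x_1 = 0 and 8x_1 - 5x_2 = -31.
Solving simultaneously gives x_1 = 0, x_2 = 31/5.

x_1 = 0, x_2 = 31/5, maximum C = 93/5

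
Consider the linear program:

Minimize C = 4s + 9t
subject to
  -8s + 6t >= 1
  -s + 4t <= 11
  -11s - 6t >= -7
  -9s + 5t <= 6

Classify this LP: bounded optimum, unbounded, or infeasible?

Feasible corners and C = 4s + 9t:
  (6/19, 67/114) → C = 249/38
  (-31/14, -39/14) → C = -475/14
  (-1/109, 129/109) → C = 1157/109
The feasible region has finitely many vertices and no improving ray; the minimum is -475/14 at (-31/14, -39/14).

bounded optimum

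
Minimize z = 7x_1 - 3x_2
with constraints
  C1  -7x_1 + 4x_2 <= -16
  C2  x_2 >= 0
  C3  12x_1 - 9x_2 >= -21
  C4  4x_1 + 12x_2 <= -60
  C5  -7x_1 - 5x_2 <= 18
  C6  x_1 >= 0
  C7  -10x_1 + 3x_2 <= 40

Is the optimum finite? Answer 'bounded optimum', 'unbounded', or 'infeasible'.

The boundaries -7x_1 + 4x_2 = -16 and x_2 = 0 meet at (16/7, 0), but that point violates 4x_1 + 12x_2 ≤ -60. Every candidate vertex is excluded by some other constraint, so the feasible region is empty.

infeasible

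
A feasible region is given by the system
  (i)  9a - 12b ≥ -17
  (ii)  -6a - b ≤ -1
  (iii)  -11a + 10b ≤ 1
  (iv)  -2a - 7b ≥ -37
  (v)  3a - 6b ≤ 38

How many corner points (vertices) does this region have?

Intersecting each pair of boundary lines and keeping only the points that satisfy every inequality leaves:
  (9/71, 17/71)
  (44/39, -75/13)
  (363/97, 409/97)
  (488/33, 35/33)

4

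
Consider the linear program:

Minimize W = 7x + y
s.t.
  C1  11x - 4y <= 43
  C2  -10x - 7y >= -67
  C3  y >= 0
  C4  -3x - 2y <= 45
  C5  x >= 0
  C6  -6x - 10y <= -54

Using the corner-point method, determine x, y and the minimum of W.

x = 0, y = 27/5, minimum W = 27/5

Corner points and W = 7x + y:
  (569/117, 307/117) → W = 110/3
  (323/67, 168/67) → W = 2429/67
  (0, 67/7) → W = 67/7
  (0, 27/5) → W = 27/5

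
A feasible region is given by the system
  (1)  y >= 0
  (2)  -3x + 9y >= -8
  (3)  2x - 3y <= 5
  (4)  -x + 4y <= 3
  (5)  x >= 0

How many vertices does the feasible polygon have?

Of the 10 pairwise boundary intersections, those satisfying every inequality are:
  (5/2, 0)
  (0, 0)
  (29/5, 11/5)
  (0, 3/4)

4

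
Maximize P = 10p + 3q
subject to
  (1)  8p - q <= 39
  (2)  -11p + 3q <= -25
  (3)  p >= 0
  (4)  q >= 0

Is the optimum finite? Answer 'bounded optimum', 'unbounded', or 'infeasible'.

bounded optimum

Vertices and P = 10p + 3q:
  (92/13, 229/13) → P = 1607/13
  (39/8, 0) → P = 195/4
  (25/11, 0) → P = 250/11
The feasible region has finitely many vertices and no improving ray; the maximum is 1607/13 at (92/13, 229/13).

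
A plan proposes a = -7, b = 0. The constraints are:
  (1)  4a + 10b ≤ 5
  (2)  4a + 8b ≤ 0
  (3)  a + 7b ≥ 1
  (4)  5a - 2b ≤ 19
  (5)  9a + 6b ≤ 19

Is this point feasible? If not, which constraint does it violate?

Constraint (3): a + 7b = -7, which is not ≥ 1. All other constraints are satisfied.

not feasible — violates (3)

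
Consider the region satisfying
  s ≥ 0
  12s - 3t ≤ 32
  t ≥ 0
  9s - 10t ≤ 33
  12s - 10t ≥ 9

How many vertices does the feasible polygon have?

3

Intersecting each pair of boundary lines and keeping only the points that satisfy every inequality leaves:
  (8/3, 0)
  (293/84, 23/7)
  (3/4, 0)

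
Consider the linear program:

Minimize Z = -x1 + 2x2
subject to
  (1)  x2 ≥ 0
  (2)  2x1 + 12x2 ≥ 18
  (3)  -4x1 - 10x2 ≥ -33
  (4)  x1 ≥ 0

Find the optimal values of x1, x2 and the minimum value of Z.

x1 = 54/7, x2 = 3/14, minimum Z = -51/7

Vertices and Z = -x1 + 2x2:
  (54/7, 3/14) → Z = -51/7
  (0, 3/2) → Z = 3
  (0, 33/10) → Z = 33/5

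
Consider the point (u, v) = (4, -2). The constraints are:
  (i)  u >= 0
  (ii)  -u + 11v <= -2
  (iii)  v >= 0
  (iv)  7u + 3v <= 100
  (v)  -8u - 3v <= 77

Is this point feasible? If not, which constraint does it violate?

Constraint (iii): v = -2, which is not ≥ 0. All other constraints are satisfied.

not feasible — violates (iii)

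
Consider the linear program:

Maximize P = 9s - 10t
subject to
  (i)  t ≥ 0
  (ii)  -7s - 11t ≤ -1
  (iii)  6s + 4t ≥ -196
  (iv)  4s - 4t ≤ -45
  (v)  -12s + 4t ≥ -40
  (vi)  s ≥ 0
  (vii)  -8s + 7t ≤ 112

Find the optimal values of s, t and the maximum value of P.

Vertices and P = 9s - 10t:
  (85/8, 175/8) → P = -985/8
  (0, 45/4) → P = -225/2
  (14, 32) → P = -194
  (0, 16) → P = -160

s = 0, t = 45/4, maximum P = -225/2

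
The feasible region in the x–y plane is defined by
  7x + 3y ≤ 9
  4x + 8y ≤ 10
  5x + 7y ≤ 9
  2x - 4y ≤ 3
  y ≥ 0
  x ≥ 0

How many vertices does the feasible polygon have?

Of the 15 pairwise boundary intersections, those satisfying every inequality are:
  (18/17, 9/17)
  (9/7, 0)
  (1/6, 7/6)
  (0, 5/4)
  (0, 0)

5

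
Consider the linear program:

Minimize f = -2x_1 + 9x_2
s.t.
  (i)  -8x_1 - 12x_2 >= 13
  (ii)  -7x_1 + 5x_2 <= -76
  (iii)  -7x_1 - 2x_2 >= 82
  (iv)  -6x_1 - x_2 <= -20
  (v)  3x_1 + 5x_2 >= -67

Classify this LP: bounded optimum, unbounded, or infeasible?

infeasible

The boundaries -8x_1 - 12x_2 = 13 and -7x_1 + 5x_2 = -76 meet at (847/124, -699/124), but that point violates -7x_1 - 2x_2 ≥ 82. Every candidate vertex is excluded by some other constraint, so the feasible region is empty.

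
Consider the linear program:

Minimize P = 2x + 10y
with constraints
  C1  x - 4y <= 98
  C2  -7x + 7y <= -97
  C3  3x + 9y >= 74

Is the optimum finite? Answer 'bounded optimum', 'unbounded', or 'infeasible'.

bounded optimum

Corner points and P = 2x + 10y:
  (1178/21, -220/21) → P = 52/7
  (1391/84, 227/84) → P = 421/7
The feasible region has finitely many vertices and no improving ray; the minimum is 52/7 at (1178/21, -220/21).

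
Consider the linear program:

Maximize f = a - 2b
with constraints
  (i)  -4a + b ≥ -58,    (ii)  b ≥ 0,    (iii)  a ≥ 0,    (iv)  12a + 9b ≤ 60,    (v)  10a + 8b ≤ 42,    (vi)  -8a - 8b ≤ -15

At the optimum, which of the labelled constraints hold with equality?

Feasible corners and f = a - 2b:
  (21/5, 0) → f = 21/5
  (15/8, 0) → f = 15/8
  (0, 21/4) → f = -21/2
  (0, 15/8) → f = -15/4

The maximum is at (21/5, 0). Substituting into each constraint, equality holds for (ii) and (v); the remaining constraints have slack.

(ii) and (v)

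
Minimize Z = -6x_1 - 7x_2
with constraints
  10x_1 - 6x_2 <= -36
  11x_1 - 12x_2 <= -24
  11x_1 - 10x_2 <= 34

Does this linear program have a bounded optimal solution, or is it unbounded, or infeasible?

From the feasible point (-16/3, -26/9), moving in the direction (6, 10) keeps every constraint satisfied while Z decreases without bound.

unbounded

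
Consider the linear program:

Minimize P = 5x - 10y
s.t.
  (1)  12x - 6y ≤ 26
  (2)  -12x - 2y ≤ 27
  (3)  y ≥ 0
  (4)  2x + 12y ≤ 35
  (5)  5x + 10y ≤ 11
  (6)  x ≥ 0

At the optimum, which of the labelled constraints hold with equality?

(5) and (6)

Corner points and P = 5x - 10y:
  (13/6, 0) → P = 65/6
  (163/75, 1/75) → P = 161/15
  (0, 0) → P = 0
  (0, 11/10) → P = -11

The minimum is at (0, 11/10). Substituting into each constraint, equality holds for (5) and (6); the remaining constraints have slack.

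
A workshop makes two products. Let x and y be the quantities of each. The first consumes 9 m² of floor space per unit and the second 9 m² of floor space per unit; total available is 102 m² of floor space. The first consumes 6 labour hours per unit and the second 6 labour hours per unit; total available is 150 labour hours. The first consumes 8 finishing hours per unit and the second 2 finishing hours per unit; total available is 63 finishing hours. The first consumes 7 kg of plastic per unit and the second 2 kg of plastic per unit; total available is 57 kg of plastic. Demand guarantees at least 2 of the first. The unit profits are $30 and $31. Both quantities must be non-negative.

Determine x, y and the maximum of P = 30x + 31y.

x = 2, y = 28/3, maximum P = 1048/3

The optimum lies where 9x + 9y = 102 and x = 2.
Solving simultaneously gives x = 2, y = 28/3.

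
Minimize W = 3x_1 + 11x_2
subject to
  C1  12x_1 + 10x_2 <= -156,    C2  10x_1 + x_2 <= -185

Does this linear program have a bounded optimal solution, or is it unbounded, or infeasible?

From the feasible point (-77/4, 15/2), moving in the direction (1, -10) keeps every constraint satisfied while W decreases without bound.

unbounded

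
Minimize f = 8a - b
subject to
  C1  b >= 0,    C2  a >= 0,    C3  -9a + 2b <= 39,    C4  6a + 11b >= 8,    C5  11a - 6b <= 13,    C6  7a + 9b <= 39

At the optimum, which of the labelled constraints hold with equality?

C2 and C6

Vertices and f = 8a - b:
  (0, 8/11) → f = -8/11
  (0, 13/3) → f = -13/3
  (191/157, 10/157) → f = 1518/157
  (117/47, 338/141) → f = 2470/141

The minimum is at (0, 13/3). Substituting into each constraint, equality holds for C2 and C6; the remaining constraints have slack.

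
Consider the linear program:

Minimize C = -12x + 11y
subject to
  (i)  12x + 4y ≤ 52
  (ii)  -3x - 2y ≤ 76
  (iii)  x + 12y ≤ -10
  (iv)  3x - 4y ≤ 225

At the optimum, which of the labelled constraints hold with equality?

Corner points and C = -12x + 11y:
  (166/35, -43/35) → C = -493/7
  (277/15, -212/5) → C = -688
  (-446/17, 23/17) → C = 5605/17
  (73/9, -301/6) → C = -3895/6

The minimum is at (277/15, -212/5). Substituting into each constraint, equality holds for (i) and (iv); the remaining constraints have slack.

(i) and (iv)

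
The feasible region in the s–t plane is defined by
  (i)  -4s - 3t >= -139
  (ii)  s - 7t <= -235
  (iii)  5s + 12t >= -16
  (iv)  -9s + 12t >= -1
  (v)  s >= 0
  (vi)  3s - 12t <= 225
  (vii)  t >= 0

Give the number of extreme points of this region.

Intersecting each pair of boundary lines and keeping only the points that satisfy every inequality leaves:
  (268/31, 1079/31)
  (0, 139/3)
  (0, 235/7)

3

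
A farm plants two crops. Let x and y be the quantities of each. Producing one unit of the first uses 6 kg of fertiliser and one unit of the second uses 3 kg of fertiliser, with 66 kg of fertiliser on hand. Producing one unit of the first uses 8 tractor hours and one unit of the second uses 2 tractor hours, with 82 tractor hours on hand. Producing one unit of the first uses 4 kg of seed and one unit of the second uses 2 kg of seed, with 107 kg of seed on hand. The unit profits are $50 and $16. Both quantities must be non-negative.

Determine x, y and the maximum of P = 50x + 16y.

Feasible corners and P = 50x + 16y:
  (0, 0) → P = 0
  (0, 22) → P = 352
  (41/4, 0) → P = 1025/2
  (19/2, 3) → P = 523

x = 19/2, y = 3, maximum P = 523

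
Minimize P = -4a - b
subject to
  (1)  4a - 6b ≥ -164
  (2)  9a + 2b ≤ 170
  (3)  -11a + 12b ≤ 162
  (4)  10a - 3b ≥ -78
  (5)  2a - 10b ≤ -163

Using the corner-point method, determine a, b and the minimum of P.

a = 66/5, b = 128/5, minimum P = -392/5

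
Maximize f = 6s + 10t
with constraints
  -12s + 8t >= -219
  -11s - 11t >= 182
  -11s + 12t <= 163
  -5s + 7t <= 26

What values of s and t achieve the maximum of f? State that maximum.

s = -130/11, t = -52/11, maximum f = -1300/11

Extreme points and f = 6s + 10t:
  (953/220, -4593/220) → f = -10053/55
  (-130/11, -52/11) → f = -1300/11
  (-829/17, -529/17) → f = -10264/17
The feasible region is unbounded (it extends along (-12, -11), (-2, -3)), but f strictly decreases along every unbounded feasible direction, so there is no improving ray and the maximum is attained at a vertex.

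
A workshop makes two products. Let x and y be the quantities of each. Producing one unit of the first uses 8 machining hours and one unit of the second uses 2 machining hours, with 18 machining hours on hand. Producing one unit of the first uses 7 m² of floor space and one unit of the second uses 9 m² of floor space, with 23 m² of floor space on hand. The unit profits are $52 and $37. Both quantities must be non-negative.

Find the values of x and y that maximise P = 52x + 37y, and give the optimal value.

x = 2, y = 1, maximum P = 141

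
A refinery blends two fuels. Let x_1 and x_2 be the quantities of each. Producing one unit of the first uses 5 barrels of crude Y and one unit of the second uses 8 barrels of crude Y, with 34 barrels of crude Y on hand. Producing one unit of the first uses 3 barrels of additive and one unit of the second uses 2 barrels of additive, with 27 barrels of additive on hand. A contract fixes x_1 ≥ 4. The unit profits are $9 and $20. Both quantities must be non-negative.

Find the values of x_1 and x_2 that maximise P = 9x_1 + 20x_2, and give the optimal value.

x_1 = 4, x_2 = 7/4, maximum P = 71

Corner points and P = 9x_1 + 20x_2:
  (34/5, 0) → P = 306/5
  (4, 0) → P = 36
  (4, 7/4) → P = 71

At the optimal vertex, 5x_1 + 8x_2 = 34 and x_1 = 4.
Solving simultaneously gives x_1 = 4, x_2 = 7/4.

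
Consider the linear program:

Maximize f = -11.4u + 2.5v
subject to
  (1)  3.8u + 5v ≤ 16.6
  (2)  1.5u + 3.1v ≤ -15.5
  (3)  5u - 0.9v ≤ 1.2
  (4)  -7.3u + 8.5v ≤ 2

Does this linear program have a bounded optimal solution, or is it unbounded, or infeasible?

From the feasible point (-1023/1685, -1586/337), moving in the direction (-8.5, -7.3) keeps every constraint satisfied while f increases without bound.

unbounded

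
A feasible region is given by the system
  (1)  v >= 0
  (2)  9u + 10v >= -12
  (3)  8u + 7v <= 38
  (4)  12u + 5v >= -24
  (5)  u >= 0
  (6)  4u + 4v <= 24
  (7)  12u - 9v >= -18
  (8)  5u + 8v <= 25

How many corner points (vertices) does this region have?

Pairwise boundary intersections that survive every other constraint:
  (19/4, 0)
  (0, 0)
  (129/29, 10/29)
  (0, 2)
  (27/47, 130/47)

5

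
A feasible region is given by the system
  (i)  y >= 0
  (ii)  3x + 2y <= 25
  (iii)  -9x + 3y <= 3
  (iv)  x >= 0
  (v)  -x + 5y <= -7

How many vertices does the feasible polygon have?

3

Intersecting each pair of boundary lines and keeping only the points that satisfy every inequality leaves:
  (25/3, 0)
  (7, 0)
  (139/17, 4/17)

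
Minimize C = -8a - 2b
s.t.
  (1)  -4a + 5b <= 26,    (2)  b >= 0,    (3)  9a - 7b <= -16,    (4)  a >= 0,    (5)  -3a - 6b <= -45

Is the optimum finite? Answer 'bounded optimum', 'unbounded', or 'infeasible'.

Vertices and C = -8a - 2b:
  (6, 10) → C = -68
  (23/13, 86/13) → C = -356/13
  (73/25, 151/25) → C = -886/25
The feasible region has finitely many vertices and no improving ray; the minimum is -68 at (6, 10).

bounded optimum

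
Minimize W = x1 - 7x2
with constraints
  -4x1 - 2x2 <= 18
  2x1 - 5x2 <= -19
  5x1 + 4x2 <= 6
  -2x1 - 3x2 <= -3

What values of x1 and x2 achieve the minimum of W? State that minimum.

x1 = -14, x2 = 19, minimum W = -147

Vertices and W = x1 - 7x2:
  (-14, 19) → W = -147
  (-15/2, 6) → W = -99/2
  (-46/33, 107/33) → W = -265/11
  (-21/8, 11/4) → W = -175/8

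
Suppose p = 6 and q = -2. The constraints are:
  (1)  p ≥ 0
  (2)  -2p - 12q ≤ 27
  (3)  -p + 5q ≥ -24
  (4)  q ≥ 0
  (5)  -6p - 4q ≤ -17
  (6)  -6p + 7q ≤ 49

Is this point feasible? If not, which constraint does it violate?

Constraint (4): q = -2, which is not ≥ 0. All other constraints are satisfied.

not feasible — violates (4)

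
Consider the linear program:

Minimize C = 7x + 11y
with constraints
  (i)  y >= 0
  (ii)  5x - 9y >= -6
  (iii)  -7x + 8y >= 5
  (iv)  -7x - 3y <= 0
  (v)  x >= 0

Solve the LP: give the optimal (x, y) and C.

x = 0, y = 5/8, minimum C = 55/8

Vertices and C = 7x + 11y:
  (3/23, 17/23) → C = 208/23
  (0, 2/3) → C = 22/3
  (0, 5/8) → C = 55/8

The binding constraints are -7x + 8y = 5 and x = 0.
Solving simultaneously gives x = 0, y = 5/8.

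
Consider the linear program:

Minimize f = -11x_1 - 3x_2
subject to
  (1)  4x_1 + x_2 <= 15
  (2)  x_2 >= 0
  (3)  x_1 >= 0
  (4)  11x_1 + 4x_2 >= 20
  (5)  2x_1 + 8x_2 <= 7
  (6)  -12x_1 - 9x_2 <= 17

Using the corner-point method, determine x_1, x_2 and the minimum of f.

x_1 = 7/2, x_2 = 0, minimum f = -77/2

Corner points and f = -11x_1 - 3x_2:
  (20/11, 0) → f = -20
  (7/2, 0) → f = -77/2
  (33/20, 37/80) → f = -1563/80

At the optimal vertex, x_2 = 0 and 2x_1 + 8x_2 = 7.
Solving simultaneously gives x_1 = 7/2, x_2 = 0.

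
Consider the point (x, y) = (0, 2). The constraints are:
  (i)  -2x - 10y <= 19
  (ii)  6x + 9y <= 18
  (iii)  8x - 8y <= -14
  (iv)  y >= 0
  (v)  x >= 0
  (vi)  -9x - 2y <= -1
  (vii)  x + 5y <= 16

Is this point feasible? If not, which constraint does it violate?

(i): -20 ≤ 19 ✓
(ii): 18 ≤ 18 ✓
(iii): -16 ≤ -14 ✓
(iv): 2 ≥ 0 ✓
(v): 0 ≥ 0 ✓
(vi): -4 ≤ -1 ✓
(vii): 10 ≤ 16 ✓

feasible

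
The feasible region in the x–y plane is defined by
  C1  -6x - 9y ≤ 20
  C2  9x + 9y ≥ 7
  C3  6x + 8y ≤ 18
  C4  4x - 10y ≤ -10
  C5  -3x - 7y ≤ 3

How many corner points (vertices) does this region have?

3

Pairwise boundary intersections that survive every other constraint:
  (-53/9, 20/3)
  (-10/63, 59/63)
  (25/23, 33/23)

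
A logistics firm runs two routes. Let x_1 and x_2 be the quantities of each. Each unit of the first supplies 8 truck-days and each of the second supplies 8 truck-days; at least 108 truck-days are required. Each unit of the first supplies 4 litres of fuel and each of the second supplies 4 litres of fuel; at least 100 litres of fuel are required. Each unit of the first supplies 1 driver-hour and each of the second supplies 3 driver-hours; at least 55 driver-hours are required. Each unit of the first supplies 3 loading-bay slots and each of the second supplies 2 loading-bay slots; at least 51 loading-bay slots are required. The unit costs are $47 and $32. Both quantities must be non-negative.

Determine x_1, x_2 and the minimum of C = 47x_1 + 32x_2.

The feasible region is unbounded (it extends along (0, 1), (1, 0)), but C strictly increases along every unbounded feasible direction, so there is no improving ray and the minimum is attained at a vertex.

x_1 = 1, x_2 = 24, minimum C = 815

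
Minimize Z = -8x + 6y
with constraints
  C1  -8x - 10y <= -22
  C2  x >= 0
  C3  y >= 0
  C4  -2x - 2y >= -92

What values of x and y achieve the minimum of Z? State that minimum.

Extreme points and Z = -8x + 6y:
  (0, 11/5) → Z = 66/5
  (11/4, 0) → Z = -22
  (0, 46) → Z = 276
  (46, 0) → Z = -368

The binding constraints are y = 0 and -2x - 2y = -92.
Solving simultaneously gives x = 46, y = 0.

x = 46, y = 0, minimum Z = -368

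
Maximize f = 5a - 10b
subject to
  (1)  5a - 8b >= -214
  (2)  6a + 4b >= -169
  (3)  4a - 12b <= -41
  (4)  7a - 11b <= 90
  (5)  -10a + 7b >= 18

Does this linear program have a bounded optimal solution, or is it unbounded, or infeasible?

bounded optimum

Feasible corners and f = 5a - 10b:
  (-552/17, 439/68) → f = -7715/34
  (1354/45, 410/9) → f = -2746/9
  (-274/11, -215/44) → f = -1665/22
  (71/92, 169/46) → f = -3025/92
The feasible region has finitely many vertices and no improving ray; the maximum is -3025/92 at (71/92, 169/46).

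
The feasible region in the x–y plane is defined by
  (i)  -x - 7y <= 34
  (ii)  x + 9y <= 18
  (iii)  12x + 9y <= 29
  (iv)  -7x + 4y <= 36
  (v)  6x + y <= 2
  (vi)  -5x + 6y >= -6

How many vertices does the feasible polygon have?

Of the 15 pairwise boundary intersections, those satisfying every inequality are:
  (-388/53, -202/53)
  (-162/41, -176/41)
  (-252/67, 162/67)
  (0, 2)
  (18/41, -26/41)

5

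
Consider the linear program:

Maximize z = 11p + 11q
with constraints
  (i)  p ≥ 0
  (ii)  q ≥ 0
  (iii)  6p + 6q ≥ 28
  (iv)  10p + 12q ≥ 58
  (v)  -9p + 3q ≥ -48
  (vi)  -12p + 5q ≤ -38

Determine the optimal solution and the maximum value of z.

Feasible corners and z = 11p + 11q:
  (125/23, 7/23) → z = 1452/23
  (373/97, 158/97) → z = 5841/97
  (14, 26) → z = 440

p = 14, q = 26, maximum z = 440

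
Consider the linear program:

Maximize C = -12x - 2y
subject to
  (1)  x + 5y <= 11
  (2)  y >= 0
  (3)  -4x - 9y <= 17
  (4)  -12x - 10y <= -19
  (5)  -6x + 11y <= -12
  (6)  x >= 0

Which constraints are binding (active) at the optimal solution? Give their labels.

Feasible corners and C = -12x - 2y:
  (11, 0) → C = -132
  (181/41, 54/41) → C = -2280/41
  (2, 0) → C = -24

The maximum is at (2, 0). Substituting into each constraint, equality holds for (2) and (5); the remaining constraints have slack.

(2) and (5)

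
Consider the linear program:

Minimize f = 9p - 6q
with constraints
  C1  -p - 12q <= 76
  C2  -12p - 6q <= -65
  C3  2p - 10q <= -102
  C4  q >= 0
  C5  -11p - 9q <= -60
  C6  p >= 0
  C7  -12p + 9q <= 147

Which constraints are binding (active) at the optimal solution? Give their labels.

Extreme points and f = 9p - 6q:
  (19/66, 677/66) → f = -1297/22
  (0, 65/6) → f = -65
  (0, 49/3) → f = -98
The feasible region is unbounded (it extends along (5, 1), (3, 4)), but f strictly increases along every unbounded feasible direction, so there is no improving ray and the minimum is attained at a vertex.

The minimum is at (0, 49/3). Substituting into each constraint, equality holds for C6 and C7; the remaining constraints have slack.

C6 and C7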